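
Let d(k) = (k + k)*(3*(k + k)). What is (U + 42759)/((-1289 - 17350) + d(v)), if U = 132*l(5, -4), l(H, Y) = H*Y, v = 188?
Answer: 13373/135163 ≈ 0.098940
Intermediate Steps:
U = -2640 (U = 132*(5*(-4)) = 132*(-20) = -2640)
d(k) = 12*k² (d(k) = (2*k)*(3*(2*k)) = (2*k)*(6*k) = 12*k²)
(U + 42759)/((-1289 - 17350) + d(v)) = (-2640 + 42759)/((-1289 - 17350) + 12*188²) = 40119/(-18639 + 12*35344) = 40119/(-18639 + 424128) = 40119/405489 = 40119*(1/405489) = 13373/135163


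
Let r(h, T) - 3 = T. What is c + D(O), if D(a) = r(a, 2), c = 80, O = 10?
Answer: 85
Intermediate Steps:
r(h, T) = 3 + T
D(a) = 5 (D(a) = 3 + 2 = 5)
c + D(O) = 80 + 5 = 85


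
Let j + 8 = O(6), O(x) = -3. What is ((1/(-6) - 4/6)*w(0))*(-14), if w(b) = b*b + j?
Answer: -385/3 ≈ -128.33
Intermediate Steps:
j = -11 (j = -8 - 3 = -11)
w(b) = -11 + b² (w(b) = b*b - 11 = b² - 11 = -11 + b²)
((1/(-6) - 4/6)*w(0))*(-14) = ((1/(-6) - 4/6)*(-11 + 0²))*(-14) = ((1*(-⅙) - 4*⅙)*(-11 + 0))*(-14) = ((-⅙ - ⅔)*(-11))*(-14) = -⅚*(-11)*(-14) = (55/6)*(-14) = -385/3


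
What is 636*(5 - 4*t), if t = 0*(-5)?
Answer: 3180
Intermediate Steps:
t = 0
636*(5 - 4*t) = 636*(5 - 4*0) = 636*(5 + 0) = 636*5 = 3180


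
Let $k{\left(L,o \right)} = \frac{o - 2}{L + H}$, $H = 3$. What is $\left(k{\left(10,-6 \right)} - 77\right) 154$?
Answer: $- \frac{155386}{13} \approx -11953.0$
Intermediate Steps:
$k{\left(L,o \right)} = \frac{-2 + o}{3 + L}$ ($k{\left(L,o \right)} = \frac{o - 2}{L + 3} = \frac{-2 + o}{3 + L}$)
$\left(k{\left(10,-6 \right)} - 77\right) 154 = \left(\frac{-2 - 6}{3 + 10} - 77\right) 154 = \left(\frac{1}{13} \left(-8\right) - 77\right) 154 = \left(- \frac{8}{13} - 77\right) 154 = \left(- \frac{1009}{13}\right) 154 = - \frac{155386}{13}$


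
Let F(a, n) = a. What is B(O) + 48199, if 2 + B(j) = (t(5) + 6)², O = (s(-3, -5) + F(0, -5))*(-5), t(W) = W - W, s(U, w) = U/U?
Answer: 48233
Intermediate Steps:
s(U, w) = 1
t(W) = 0
O = -5 (O = (1 + 0)*(-5) = 1*(-5) = -5)
B(j) = 34 (B(j) = -2 + (0 + 6)² = -2 + 6² = -2 + 36 = 34)
B(O) + 48199 = 34 + 48199 = 48233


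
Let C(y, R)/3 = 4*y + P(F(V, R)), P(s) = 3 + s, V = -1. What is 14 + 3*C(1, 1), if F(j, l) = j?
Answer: 68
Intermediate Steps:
C(y, R) = 6 + 12*y (C(y, R) = 3*(4*y + (3 - 1)) = 3*(4*y + 2) = 3*(2 + 4*y) = 6 + 12*y)
14 + 3*C(1, 1) = 14 + 3*(6 + 12*1) = 14 + 3*(6 + 12) = 14 + 3*18 = 14 + 54 = 68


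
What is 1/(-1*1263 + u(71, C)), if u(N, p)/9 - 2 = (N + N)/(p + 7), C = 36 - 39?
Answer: -2/1851 ≈ -0.0010805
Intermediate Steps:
C = -3
u(N, p) = 18 + 18*N/(7 + p) (u(N, p) = 18 + 9*((N + N)/(p + 7)) = 18 + 9*((2*N)/(7 + p)) = 18 + 9*(2*N/(7 + p)) = 18 + 18*N/(7 + p))
1/(-1*1263 + u(71, C)) = 1/(-1*1263 + 18*(7 + 71 - 3)/(7 - 3)) = 1/(-1263 + 18*75/4) = 1/(-1263 + 18*(¼)*75) = 1/(-1263 + 675/2) = 1/(-1851/2) = -2/1851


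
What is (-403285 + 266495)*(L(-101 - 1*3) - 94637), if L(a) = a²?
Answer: 11465874590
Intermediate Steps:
(-403285 + 266495)*(L(-101 - 1*3) - 94637) = (-403285 + 266495)*((-101 - 1*3)² - 94637) = -136790*((-101 - 3)² - 94637) = -136790*((-104)² - 94637) = -136790*(10816 - 94637) = -136790*(-83821) = 11465874590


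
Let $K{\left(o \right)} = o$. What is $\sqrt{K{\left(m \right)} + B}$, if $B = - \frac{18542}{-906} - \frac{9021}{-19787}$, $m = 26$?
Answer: $\frac{2 \sqrt{942475257034959}}{8963511} \approx 6.8499$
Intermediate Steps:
$B = \frac{187531790}{8963511}$ ($B = \left(-18542\right) \left(- \frac{1}{906}\right) - - \frac{9021}{19787} = \frac{9271}{453} + \frac{9021}{19787} = \frac{187531790}{8963511} \approx 20.922$)
$\sqrt{K{\left(m \right)} + B} = \sqrt{26 + \frac{187531790}{8963511}} = \sqrt{\frac{420583076}{8963511}} = \frac{2 \sqrt{942475257034959}}{8963511}$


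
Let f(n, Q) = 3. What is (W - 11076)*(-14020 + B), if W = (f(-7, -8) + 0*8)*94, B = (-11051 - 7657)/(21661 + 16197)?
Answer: 2864662123596/18929 ≈ 1.5134e+8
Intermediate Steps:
B = -9354/18929 (B = -18708/37858 = -18708*1/37858 = -9354/18929 ≈ -0.49416)
W = 282 (W = (3 + 0*8)*94 = (3 + 0)*94 = 3*94 = 282)
(W - 11076)*(-14020 + B) = (282 - 11076)*(-14020 - 9354/18929) = -10794*(-265393934/18929) = 2864662123596/18929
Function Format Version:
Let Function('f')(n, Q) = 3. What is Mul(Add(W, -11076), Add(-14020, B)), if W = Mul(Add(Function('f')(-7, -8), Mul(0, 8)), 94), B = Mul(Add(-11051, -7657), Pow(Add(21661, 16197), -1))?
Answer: Rational(2864662123596, 18929) ≈ 1.5134e+8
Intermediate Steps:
B = Rational(-9354, 18929) (B = Mul(-18708, Pow(37858, -1)) = Mul(-18708, Rational(1, 37858)) = Rational(-9354, 18929) ≈ -0.49416)
W = 282 (W = Mul(Add(3, Mul(0, 8)), 94) = Mul(Add(3, 0), 94) = Mul(3, 94) = 282)
Mul(Add(W, -11076), Add(-14020, B)) = Mul(Add(282, -11076), Add(-14020, Rational(-9354, 18929))) = Mul(-10794, Rational(-265393934, 18929)) = Rational(2864662123596, 18929)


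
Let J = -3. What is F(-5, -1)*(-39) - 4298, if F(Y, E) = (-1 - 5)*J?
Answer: -5000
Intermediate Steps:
F(Y, E) = 18 (F(Y, E) = (-1 - 5)*(-3) = -6*(-3) = 18)
F(-5, -1)*(-39) - 4298 = 18*(-39) - 4298 = -702 - 4298 = -5000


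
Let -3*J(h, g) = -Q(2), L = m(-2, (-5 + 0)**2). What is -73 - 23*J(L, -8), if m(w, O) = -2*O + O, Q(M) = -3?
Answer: -50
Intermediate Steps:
m(w, O) = -O
L = -25 (L = -(-5 + 0)**2 = -1*(-5)**2 = -1*25 = -25)
J(h, g) = -1 (J(h, g) = -(-1)*(-3)/3 = -1/3*3 = -1)
-73 - 23*J(L, -8) = -73 - 23*(-1) = -73 + 23 = -50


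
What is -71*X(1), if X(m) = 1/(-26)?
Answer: 71/26 ≈ 2.7308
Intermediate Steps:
X(m) = -1/26
-71*X(1) = -71*(-1/26) = 71/26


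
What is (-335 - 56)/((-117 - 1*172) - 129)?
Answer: 391/418 ≈ 0.93541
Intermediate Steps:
(-335 - 56)/((-117 - 1*172) - 129) = -391/((-117 - 172) - 129) = -391/(-289 - 129) = -391/(-418) = -391*(-1/418) = 391/418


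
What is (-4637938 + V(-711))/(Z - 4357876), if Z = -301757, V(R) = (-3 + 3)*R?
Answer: 4637938/4659633 ≈ 0.99534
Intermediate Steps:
V(R) = 0 (V(R) = 0*R = 0)
(-4637938 + V(-711))/(Z - 4357876) = (-4637938 + 0)/(-301757 - 4357876) = -4637938/(-4659633) = -4637938*(-1/4659633) = 4637938/4659633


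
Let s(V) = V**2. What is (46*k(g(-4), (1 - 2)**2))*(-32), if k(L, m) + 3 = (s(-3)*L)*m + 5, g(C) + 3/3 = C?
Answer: 63296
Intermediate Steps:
g(C) = -1 + C
k(L, m) = 2 + 9*L*m (k(L, m) = -3 + (((-3)**2*L)*m + 5) = -3 + ((9*L)*m + 5) = -3 + (9*L*m + 5) = -3 + (5 + 9*L*m) = 2 + 9*L*m)
(46*k(g(-4), (1 - 2)**2))*(-32) = (46*(2 + 9*(-1 - 4)*(1 - 2)**2))*(-32) = (46*(2 + 9*(-5)*(-1)**2))*(-32) = (46*(2 + 9*(-5)*1))*(-32) = (46*(2 - 45))*(-32) = (46*(-43))*(-32) = -1978*(-32) = 63296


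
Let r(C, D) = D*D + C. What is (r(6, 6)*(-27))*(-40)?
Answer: 45360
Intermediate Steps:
r(C, D) = C + D**2 (r(C, D) = D**2 + C = C + D**2)
(r(6, 6)*(-27))*(-40) = ((6 + 6**2)*(-27))*(-40) = ((6 + 36)*(-27))*(-40) = (42*(-27))*(-40) = -1134*(-40) = 45360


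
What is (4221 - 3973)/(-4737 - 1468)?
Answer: -248/6205 ≈ -0.039968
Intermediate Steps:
(4221 - 3973)/(-4737 - 1468) = 248/(-6205) = 248*(-1/6205) = -248/6205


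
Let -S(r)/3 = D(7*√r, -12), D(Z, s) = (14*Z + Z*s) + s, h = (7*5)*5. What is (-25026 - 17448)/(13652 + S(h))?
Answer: -145346028/46763161 - 2229885*√7/46763161 ≈ -3.2343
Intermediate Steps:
h = 175 (h = 35*5 = 175)
D(Z, s) = s + 14*Z + Z*s
S(r) = 36 - 42*√r (S(r) = -3*(-12 + 14*(7*√r) + (7*√r)*(-12)) = -3*(-12 + 98*√r - 84*√r) = -3*(-12 + 14*√r) = 36 - 42*√r)
(-25026 - 17448)/(13652 + S(h)) = (-25026 - 17448)/(13652 + (36 - 210*√7)) = -42474/(13652 + (36 - 210*√7)) = -42474/(13688 - 210*√7)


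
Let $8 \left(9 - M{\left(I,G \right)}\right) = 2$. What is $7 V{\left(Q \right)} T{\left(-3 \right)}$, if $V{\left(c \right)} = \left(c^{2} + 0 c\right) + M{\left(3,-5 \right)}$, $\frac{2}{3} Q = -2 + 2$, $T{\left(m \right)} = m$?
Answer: $- \frac{735}{4} \approx -183.75$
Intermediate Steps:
$Q = 0$ ($Q = \frac{3 \left(-2 + 2\right)}{2} = \frac{3}{2} \cdot 0 = 0$)
$M{\left(I,G \right)} = \frac{35}{4}$ ($M{\left(I,G \right)} = 9 - \frac{1}{4} = \frac{35}{4}$)
$V{\left(c \right)} = \frac{35}{4} + c^{2}$ ($V{\left(c \right)} = \left(c^{2} + 0 c\right) + \frac{35}{4} = \left(c^{2} + 0\right) + \frac{35}{4} = c^{2} + \frac{35}{4} = \frac{35}{4} + c^{2}$)
$7 V{\left(Q \right)} T{\left(-3 \right)} = 7 \left(\frac{35}{4} + 0^{2}\right) \left(-3\right) = 7 \left(\frac{35}{4} + 0\right) \left(-3\right) = 7 \cdot \frac{35}{4} \left(-3\right) = \frac{245}{4} \left(-3\right) = - \frac{735}{4}$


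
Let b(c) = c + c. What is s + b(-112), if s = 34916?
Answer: 34692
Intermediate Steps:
b(c) = 2*c
s + b(-112) = 34916 + 2*(-112) = 34916 - 224 = 34692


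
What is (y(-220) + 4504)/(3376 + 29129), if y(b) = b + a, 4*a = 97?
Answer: 17233/130020 ≈ 0.13254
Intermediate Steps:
a = 97/4 (a = (¼)*97 = 97/4 ≈ 24.250)
y(b) = 97/4 + b (y(b) = b + 97/4 = 97/4 + b)
(y(-220) + 4504)/(3376 + 29129) = ((97/4 - 220) + 4504)/(3376 + 29129) = (-783/4 + 4504)/32505 = (17233/4)*(1/32505) = 17233/130020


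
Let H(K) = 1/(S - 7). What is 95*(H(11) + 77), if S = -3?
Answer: 14611/2 ≈ 7305.5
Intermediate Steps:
H(K) = -1/10 (H(K) = 1/(-3 - 7) = 1/(-10) = -1/10)
95*(H(11) + 77) = 95*(-1/10 + 77) = 95*(769/10) = 14611/2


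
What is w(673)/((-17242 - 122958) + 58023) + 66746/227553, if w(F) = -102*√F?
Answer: 66746/227553 + 102*√673/82177 ≈ 0.32552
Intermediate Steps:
w(673)/((-17242 - 122958) + 58023) + 66746/227553 = (-102*√673)/((-17242 - 122958) + 58023) + 66746/227553 = (-102*√673)/(-140200 + 58023) + 66746*(1/227553) = -102*√673/(-82177) + 66746/227553 = -102*√673*(-1/82177) + 66746/227553 = 102*√673/82177 + 66746/227553 = 66746/227553 + 102*√673/82177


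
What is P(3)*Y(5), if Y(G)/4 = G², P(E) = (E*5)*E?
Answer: 4500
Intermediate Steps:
P(E) = 5*E² (P(E) = (5*E)*E = 5*E²)
Y(G) = 4*G²
P(3)*Y(5) = (5*3²)*(4*5²) = (5*9)*(4*25) = 45*100 = 4500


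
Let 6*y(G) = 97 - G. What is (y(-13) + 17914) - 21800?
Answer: -11603/3 ≈ -3867.7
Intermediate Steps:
y(G) = 97/6 - G/6 (y(G) = (97 - G)/6 = 97/6 - G/6)
(y(-13) + 17914) - 21800 = ((97/6 - ⅙*(-13)) + 17914) - 21800 = ((97/6 + 13/6) + 17914) - 21800 = (55/3 + 17914) - 21800 = 53797/3 - 21800 = -11603/3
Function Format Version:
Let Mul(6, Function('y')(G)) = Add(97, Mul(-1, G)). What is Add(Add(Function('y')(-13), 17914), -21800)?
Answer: Rational(-11603, 3) ≈ -3867.7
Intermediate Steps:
Function('y')(G) = Add(Rational(97, 6), Mul(Rational(-1, 6), G)) (Function('y')(G) = Mul(Rational(1, 6), Add(97, Mul(-1, G))) = Add(Rational(97, 6), Mul(Rational(-1, 6), G)))
Add(Add(Function('y')(-13), 17914), -21800) = Add(Add(Add(Rational(97, 6), Mul(Rational(-1, 6), -13)), 17914), -21800) = Add(Add(Add(Rational(97, 6), Rational(13, 6)), 17914), -21800) = Add(Add(Rational(55, 3), 17914), -21800) = Add(Rational(53797, 3), -21800) = Rational(-11603, 3)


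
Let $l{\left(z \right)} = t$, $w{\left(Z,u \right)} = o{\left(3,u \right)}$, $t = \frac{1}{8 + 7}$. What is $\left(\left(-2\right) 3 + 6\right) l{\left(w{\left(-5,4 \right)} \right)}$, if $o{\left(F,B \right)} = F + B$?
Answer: $0$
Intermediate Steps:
$o{\left(F,B \right)} = B + F$
$t = \frac{1}{15} \approx 0.066667$
$w{\left(Z,u \right)} = 3 + u$ ($w{\left(Z,u \right)} = u + 3 = 3 + u$)
$l{\left(z \right)} = \frac{1}{15}$
$\left(\left(-2\right) 3 + 6\right) l{\left(w{\left(-5,4 \right)} \right)} = \left(\left(-2\right) 3 + 6\right) \frac{1}{15} = \left(-6 + 6\right) \frac{1}{15} = 0 \cdot \frac{1}{15} = 0$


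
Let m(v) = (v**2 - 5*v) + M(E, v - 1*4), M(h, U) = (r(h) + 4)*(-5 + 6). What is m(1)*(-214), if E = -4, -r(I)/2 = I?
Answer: -1712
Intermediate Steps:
r(I) = -2*I
M(h, U) = 4 - 2*h (M(h, U) = (-2*h + 4)*(-5 + 6) = (4 - 2*h)*1 = 4 - 2*h)
m(v) = 12 + v**2 - 5*v (m(v) = (v**2 - 5*v) + (4 - 2*(-4)) = (v**2 - 5*v) + (4 + 8) = (v**2 - 5*v) + 12 = 12 + v**2 - 5*v)
m(1)*(-214) = (12 + 1**2 - 5*1)*(-214) = (12 + 1 - 5)*(-214) = 8*(-214) = -1712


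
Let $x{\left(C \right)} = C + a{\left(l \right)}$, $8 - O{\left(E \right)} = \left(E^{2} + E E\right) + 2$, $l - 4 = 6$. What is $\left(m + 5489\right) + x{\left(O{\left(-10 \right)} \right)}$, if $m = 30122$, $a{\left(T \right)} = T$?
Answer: $35427$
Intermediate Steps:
$l = 10$ ($l = 4 + 6 = 10$)
$O{\left(E \right)} = 6 - 2 E^{2}$ ($O{\left(E \right)} = 8 - \left(\left(E^{2} + E E\right) + 2\right) = 8 - \left(\left(E^{2} + E^{2}\right) + 2\right) = 8 - \left(2 E^{2} + 2\right) = 8 - \left(2 + 2 E^{2}\right) = 6 - 2 E^{2}$)
$x{\left(C \right)} = 10 + C$ ($x{\left(C \right)} = C + 10 = 10 + C$)
$\left(m + 5489\right) + x{\left(O{\left(-10 \right)} \right)} = \left(30122 + 5489\right) + \left(10 + \left(6 - 2 \left(-10\right)^{2}\right)\right) = 35611 + \left(10 + \left(6 - 200\right)\right) = 35611 + \left(10 - 194\right) = 35611 - 184 = 35427$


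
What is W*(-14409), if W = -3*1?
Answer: 43227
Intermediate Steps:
W = -3
W*(-14409) = -3*(-14409) = 43227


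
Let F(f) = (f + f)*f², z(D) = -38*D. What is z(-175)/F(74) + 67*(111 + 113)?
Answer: 6081605117/405224 ≈ 15008.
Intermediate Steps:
F(f) = 2*f³ (F(f) = (2*f)*f² = 2*f³)
z(-175)/F(74) + 67*(111 + 113) = (-38*(-175))/((2*74³)) + 67*(111 + 113) = 6650/((2*405224)) + 67*224 = 6650/810448 + 15008 = 6650*(1/810448) + 15008 = 3325/405224 + 15008 = 6081605117/405224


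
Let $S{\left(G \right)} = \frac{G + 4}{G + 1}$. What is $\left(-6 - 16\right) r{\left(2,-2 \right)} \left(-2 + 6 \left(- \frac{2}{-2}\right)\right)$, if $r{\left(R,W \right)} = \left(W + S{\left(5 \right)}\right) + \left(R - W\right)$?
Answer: $-308$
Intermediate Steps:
$S{\left(G \right)} = \frac{4 + G}{1 + G}$
$r{\left(R,W \right)} = \frac{3}{2} + R$ ($r{\left(R,W \right)} = \left(W + \frac{4 + 5}{1 + 5}\right) + \left(R - W\right) = \left(W + \frac{1}{6} \cdot 9\right) + \left(R - W\right) = \left(W + \frac{3}{2}\right) + \left(R - W\right) = \left(\frac{3}{2} + W\right) + \left(R - W\right) = \frac{3}{2} + R$)
$\left(-6 - 16\right) r{\left(2,-2 \right)} \left(-2 + 6 \left(- \frac{2}{-2}\right)\right) = \left(-6 - 16\right) \left(\frac{3}{2} + 2\right) \left(-2 + 6 \left(- \frac{2}{-2}\right)\right) = \left(-6 - 16\right) \frac{7}{2} \left(-2 + 6 \left(\left(-2\right) \left(- \frac{1}{2}\right)\right)\right) = \left(-22\right) \frac{7}{2} \left(-2 + 6 \cdot 1\right) = - 77 \left(-2 + 6\right) = \left(-77\right) 4 = -308$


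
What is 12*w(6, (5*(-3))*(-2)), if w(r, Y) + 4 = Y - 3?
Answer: 276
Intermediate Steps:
w(r, Y) = -7 + Y (w(r, Y) = -4 + (Y - 3) = -4 + (-3 + Y) = -7 + Y)
12*w(6, (5*(-3))*(-2)) = 12*(-7 + (5*(-3))*(-2)) = 12*(-7 - 15*(-2)) = 12*(-7 + 30) = 12*23 = 276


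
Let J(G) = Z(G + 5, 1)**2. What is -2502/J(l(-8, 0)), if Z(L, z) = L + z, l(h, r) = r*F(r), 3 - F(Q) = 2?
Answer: -139/2 ≈ -69.500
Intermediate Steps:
F(Q) = 1 (F(Q) = 3 - 1*2 = 3 - 2 = 1)
l(h, r) = r (l(h, r) = r*1 = r)
J(G) = (6 + G)**2 (J(G) = ((G + 5) + 1)**2 = ((5 + G) + 1)**2 = (6 + G)**2)
-2502/J(l(-8, 0)) = -2502/(6 + 0)**2 = -2502/(6**2) = -2502/36 = -2502*1/36 = -139/2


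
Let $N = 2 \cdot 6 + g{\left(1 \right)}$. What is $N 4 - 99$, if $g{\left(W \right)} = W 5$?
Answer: $-31$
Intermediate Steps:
$g{\left(W \right)} = 5 W$
$N = 17$ ($N = 2 \cdot 6 + 5 \cdot 1 = 12 + 5 = 17$)
$N 4 - 99 = 17 \cdot 4 - 99 = 68 - 99 = -31$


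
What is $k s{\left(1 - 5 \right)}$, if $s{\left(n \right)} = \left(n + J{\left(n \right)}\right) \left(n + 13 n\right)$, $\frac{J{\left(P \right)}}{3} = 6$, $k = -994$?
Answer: $779296$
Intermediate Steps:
$J{\left(P \right)} = 18$ ($J{\left(P \right)} = 3 \cdot 6 = 18$)
$s{\left(n \right)} = 14 n \left(18 + n\right)$ ($s{\left(n \right)} = \left(n + 18\right) \left(n + 13 n\right) = \left(18 + n\right) 14 n = 14 n \left(18 + n\right)$)
$k s{\left(1 - 5 \right)} = - 994 \cdot 14 \left(1 - 5\right) \left(18 + \left(1 - 5\right)\right) = - 994 \cdot 14 \left(-4\right) \left(18 - 4\right) = - 994 \cdot 14 \left(-4\right) 14 = \left(-994\right) \left(-784\right) = 779296$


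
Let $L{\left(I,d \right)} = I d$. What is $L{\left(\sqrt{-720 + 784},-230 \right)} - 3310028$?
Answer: $-3311868$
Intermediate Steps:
$L{\left(\sqrt{-720 + 784},-230 \right)} - 3310028 = \sqrt{-720 + 784} \left(-230\right) - 3310028 = \sqrt{64} \left(-230\right) - 3310028 = 8 \left(-230\right) - 3310028 = -1840 - 3310028 = -3311868$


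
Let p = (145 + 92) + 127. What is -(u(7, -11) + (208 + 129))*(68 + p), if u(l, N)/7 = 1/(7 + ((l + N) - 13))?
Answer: -726408/5 ≈ -1.4528e+5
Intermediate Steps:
u(l, N) = 7/(-6 + N + l) (u(l, N) = 7/(7 + ((l + N) - 13)) = 7/(7 + ((N + l) - 13)) = 7/(7 + (-13 + N + l)) = 7/(-6 + N + l))
p = 364 (p = 237 + 127 = 364)
-(u(7, -11) + (208 + 129))*(68 + p) = -(7/(-6 - 11 + 7) + (208 + 129))*(68 + 364) = -(7/(-10) + 337)*432 = -(7*(-⅒) + 337)*432 = -(-7/10 + 337)*432 = -3363*432/10 = -1*726408/5 = -726408/5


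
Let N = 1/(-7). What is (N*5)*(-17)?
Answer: 85/7 ≈ 12.143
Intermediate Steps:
N = -1/7 ≈ -0.14286
(N*5)*(-17) = -1/7*5*(-17) = -5/7*(-17) = 85/7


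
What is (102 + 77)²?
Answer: 32041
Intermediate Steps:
(102 + 77)² = 179² = 32041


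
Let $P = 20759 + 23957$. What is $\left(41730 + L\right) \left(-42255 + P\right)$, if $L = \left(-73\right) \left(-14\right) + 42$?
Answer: $105316034$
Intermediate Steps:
$P = 44716$
$L = 1064$ ($L = 1022 + 42 = 1064$)
$\left(41730 + L\right) \left(-42255 + P\right) = \left(41730 + 1064\right) \left(-42255 + 44716\right) = 42794 \cdot 2461 = 105316034$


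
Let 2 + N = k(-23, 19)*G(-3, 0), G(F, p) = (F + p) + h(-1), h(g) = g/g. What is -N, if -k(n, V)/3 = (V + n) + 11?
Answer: -40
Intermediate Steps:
h(g) = 1
G(F, p) = 1 + F + p (G(F, p) = (F + p) + 1 = 1 + F + p)
k(n, V) = -33 - 3*V - 3*n (k(n, V) = -3*((V + n) + 11) = -3*(11 + V + n) = -33 - 3*V - 3*n)
N = 40 (N = -2 + (-33 - 3*19 - 3*(-23))*(1 - 3 + 0) = -2 + (-33 - 57 + 69)*(-2) = -2 - 21*(-2) = -2 + 42 = 40)
-N = -1*40 = -40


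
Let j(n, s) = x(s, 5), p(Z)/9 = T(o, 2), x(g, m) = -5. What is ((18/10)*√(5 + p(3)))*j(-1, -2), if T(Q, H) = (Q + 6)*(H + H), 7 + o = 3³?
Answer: -9*√941 ≈ -276.08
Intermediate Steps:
o = 20 (o = -7 + 3³ = -7 + 27 = 20)
T(Q, H) = 2*H*(6 + Q) (T(Q, H) = (6 + Q)*(2*H) = 2*H*(6 + Q))
p(Z) = 936 (p(Z) = 9*(2*2*(6 + 20)) = 9*(2*2*26) = 9*104 = 936)
j(n, s) = -5
((18/10)*√(5 + p(3)))*j(-1, -2) = ((18/10)*√(5 + 936))*(-5) = ((18*(⅒))*√941)*(-5) = (9*√941/5)*(-5) = -9*√941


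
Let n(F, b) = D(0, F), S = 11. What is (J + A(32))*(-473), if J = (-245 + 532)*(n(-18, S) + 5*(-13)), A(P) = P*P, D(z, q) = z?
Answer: 8339463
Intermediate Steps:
n(F, b) = 0
A(P) = P²
J = -18655 (J = (-245 + 532)*(0 + 5*(-13)) = 287*(0 - 65) = 287*(-65) = -18655)
(J + A(32))*(-473) = (-18655 + 32²)*(-473) = (-18655 + 1024)*(-473) = -17631*(-473) = 8339463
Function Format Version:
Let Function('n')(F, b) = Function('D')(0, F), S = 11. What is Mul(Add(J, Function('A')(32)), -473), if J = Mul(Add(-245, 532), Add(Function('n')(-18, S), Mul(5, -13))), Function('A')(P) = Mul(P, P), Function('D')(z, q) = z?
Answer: 8339463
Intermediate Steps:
Function('n')(F, b) = 0
Function('A')(P) = Pow(P, 2)
J = -18655 (J = Mul(Add(-245, 532), Add(0, Mul(5, -13))) = Mul(287, Add(0, -65)) = Mul(287, -65) = -18655)
Mul(Add(J, Function('A')(32)), -473) = Mul(Add(-18655, Pow(32, 2)), -473) = Mul(Add(-18655, 1024), -473) = Mul(-17631, -473) = 8339463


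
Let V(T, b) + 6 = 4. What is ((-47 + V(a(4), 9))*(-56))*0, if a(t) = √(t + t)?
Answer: 0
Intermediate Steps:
a(t) = √2*√t (a(t) = √(2*t) = √2*√t)
V(T, b) = -2 (V(T, b) = -6 + 4 = -2)
((-47 + V(a(4), 9))*(-56))*0 = ((-47 - 2)*(-56))*0 = -49*(-56)*0 = 2744*0 = 0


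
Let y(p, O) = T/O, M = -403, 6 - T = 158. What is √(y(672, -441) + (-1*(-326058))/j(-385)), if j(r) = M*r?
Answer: √551489510/15015 ≈ 1.5640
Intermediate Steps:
T = -152 (T = 6 - 1*158 = 6 - 158 = -152)
j(r) = -403*r
y(p, O) = -152/O
√(y(672, -441) + (-1*(-326058))/j(-385)) = √(-152/(-441) + (-1*(-326058))/((-403*(-385)))) = √(-152*(-1/441) + 326058/155155) = √(152/441 + 326058*(1/155155)) = √(152/441 + 10518/5005) = √(771314/315315) = √551489510/15015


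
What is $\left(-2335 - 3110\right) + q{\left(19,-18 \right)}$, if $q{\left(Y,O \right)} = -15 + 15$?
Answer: $-5445$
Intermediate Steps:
$q{\left(Y,O \right)} = 0$
$\left(-2335 - 3110\right) + q{\left(19,-18 \right)} = \left(-2335 - 3110\right) + 0 = -5445 + 0 = -5445$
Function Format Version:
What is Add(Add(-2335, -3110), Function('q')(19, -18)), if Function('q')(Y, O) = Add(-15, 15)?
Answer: -5445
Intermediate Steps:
Function('q')(Y, O) = 0
Add(Add(-2335, -3110), Function('q')(19, -18)) = Add(Add(-2335, -3110), 0) = Add(-5445, 0) = -5445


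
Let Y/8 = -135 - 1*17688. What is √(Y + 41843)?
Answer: I*√100741 ≈ 317.4*I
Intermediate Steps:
Y = -142584 (Y = 8*(-135 - 1*17688) = 8*(-135 - 17688) = 8*(-17823) = -142584)
√(Y + 41843) = √(-142584 + 41843) = √(-100741) = I*√100741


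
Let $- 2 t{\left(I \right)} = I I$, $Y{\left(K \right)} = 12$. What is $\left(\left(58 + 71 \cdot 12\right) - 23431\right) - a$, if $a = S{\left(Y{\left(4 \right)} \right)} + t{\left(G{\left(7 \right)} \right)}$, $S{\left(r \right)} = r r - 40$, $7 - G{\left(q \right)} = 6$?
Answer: $- \frac{45249}{2} \approx -22625.0$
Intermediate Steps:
$G{\left(q \right)} = 1$ ($G{\left(q \right)} = 7 - 6 = 1$)
$t{\left(I \right)} = - \frac{I^{2}}{2}$ ($t{\left(I \right)} = - \frac{I I}{2} = - \frac{I^{2}}{2}$)
$S{\left(r \right)} = -40 + r^{2}$ ($S{\left(r \right)} = r^{2} - 40 = -40 + r^{2}$)
$a = \frac{207}{2}$ ($a = \left(-40 + 12^{2}\right) - \frac{1^{2}}{2} = \left(-40 + 144\right) - \frac{1}{2} = 104 - \frac{1}{2} = \frac{207}{2} \approx 103.5$)
$\left(\left(58 + 71 \cdot 12\right) - 23431\right) - a = \left(\left(58 + 71 \cdot 12\right) - 23431\right) - \frac{207}{2} = \left(\left(58 + 852\right) - 23431\right) - \frac{207}{2} = \left(910 - 23431\right) - \frac{207}{2} = -22521 - \frac{207}{2} = - \frac{45249}{2}$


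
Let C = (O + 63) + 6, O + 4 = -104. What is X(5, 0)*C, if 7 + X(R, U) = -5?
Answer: 468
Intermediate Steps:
O = -108 (O = -4 - 104 = -108)
X(R, U) = -12 (X(R, U) = -7 - 5 = -12)
C = -39 (C = (-108 + 63) + 6 = -45 + 6 = -39)
X(5, 0)*C = -12*(-39) = 468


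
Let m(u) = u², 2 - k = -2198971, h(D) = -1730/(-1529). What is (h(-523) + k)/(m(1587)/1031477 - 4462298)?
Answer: -3468064406257219/7037612755197233 ≈ -0.49279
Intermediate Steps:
h(D) = 1730/1529 (h(D) = -1730*(-1/1529) = 1730/1529)
k = 2198973 (k = 2 - 1*(-2198971) = 2 + 2198971 = 2198973)
(h(-523) + k)/(m(1587)/1031477 - 4462298) = (1730/1529 + 2198973)/(1587²/1031477 - 4462298) = 3362231447/(1529*(2518569*(1/1031477) - 4462298)) = 3362231447/(1529*(2518569/1031477 - 4462298)) = 3362231447/(1529*(-4602755235577/1031477)) = (3362231447/1529)*(-1031477/4602755235577) = -3468064406257219/7037612755197233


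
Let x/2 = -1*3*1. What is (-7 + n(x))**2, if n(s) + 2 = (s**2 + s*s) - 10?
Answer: 2809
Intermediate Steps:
x = -6 (x = 2*(-1*3*1) = 2*(-3*1) = 2*(-3) = -6)
n(s) = -12 + 2*s**2 (n(s) = -2 + ((s**2 + s*s) - 10) = -2 + ((s**2 + s**2) - 10) = -2 + (2*s**2 - 10) = -2 + (-10 + 2*s**2) = -12 + 2*s**2)
(-7 + n(x))**2 = (-7 + (-12 + 2*(-6)**2))**2 = (-7 + (-12 + 2*36))**2 = (-7 + (-12 + 72))**2 = (-7 + 60)**2 = 53**2 = 2809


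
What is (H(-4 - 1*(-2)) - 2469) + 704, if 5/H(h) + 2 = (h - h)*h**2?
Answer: -3535/2 ≈ -1767.5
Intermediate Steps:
H(h) = -5/2 (H(h) = 5/(-2 + (h - h)*h**2) = 5/(-2 + 0*h**2) = 5/(-2 + 0) = 5/(-2) = 5*(-1/2) = -5/2)
(H(-4 - 1*(-2)) - 2469) + 704 = (-5/2 - 2469) + 704 = -4943/2 + 704 = -3535/2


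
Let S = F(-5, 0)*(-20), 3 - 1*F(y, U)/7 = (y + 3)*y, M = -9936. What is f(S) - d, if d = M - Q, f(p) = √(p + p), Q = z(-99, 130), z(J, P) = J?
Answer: 9837 + 14*√10 ≈ 9881.3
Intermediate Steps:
Q = -99
F(y, U) = 21 - 7*y*(3 + y) (F(y, U) = 21 - 7*(y + 3)*y = 21 - 7*(3 + y)*y = 21 - 7*y*(3 + y))
S = 980 (S = (21 - 21*(-5) - 7*(-5)²)*(-20) = (21 + 105 - 7*25)*(-20) = (21 + 105 - 175)*(-20) = -49*(-20) = 980)
f(p) = √2*√p (f(p) = √(2*p) = √2*√p)
d = -9837 (d = -9936 - 1*(-99) = -9936 + 99 = -9837)
f(S) - d = √2*√980 - 1*(-9837) = √2*(14*√5) + 9837 = 14*√10 + 9837 = 9837 + 14*√10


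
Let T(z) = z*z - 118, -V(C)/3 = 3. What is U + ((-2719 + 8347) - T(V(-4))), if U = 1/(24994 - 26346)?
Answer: 7659079/1352 ≈ 5665.0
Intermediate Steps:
V(C) = -9 (V(C) = -3*3 = -9)
T(z) = -118 + z**2 (T(z) = z**2 - 118 = -118 + z**2)
U = -1/1352 (U = 1/(-1352) = -1/1352 ≈ -0.00073965)
U + ((-2719 + 8347) - T(V(-4))) = -1/1352 + ((-2719 + 8347) - (-118 + (-9)**2)) = -1/1352 + (5628 - (-118 + 81)) = -1/1352 + (5628 - 1*(-37)) = -1/1352 + (5628 + 37) = -1/1352 + 5665 = 7659079/1352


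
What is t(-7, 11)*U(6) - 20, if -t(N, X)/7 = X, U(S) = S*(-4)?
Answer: 1828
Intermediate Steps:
U(S) = -4*S
t(N, X) = -7*X
t(-7, 11)*U(6) - 20 = (-7*11)*(-4*6) - 20 = -77*(-24) - 20 = 1848 - 20 = 1828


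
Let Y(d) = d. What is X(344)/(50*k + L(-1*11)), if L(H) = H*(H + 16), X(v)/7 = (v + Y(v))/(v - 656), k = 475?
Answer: -86/132015 ≈ -0.00065144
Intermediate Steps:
X(v) = 14*v/(-656 + v) (X(v) = 7*((v + v)/(v - 656)) = 7*((2*v)/(-656 + v)) = 7*(2*v/(-656 + v)) = 14*v/(-656 + v))
L(H) = H*(16 + H)
X(344)/(50*k + L(-1*11)) = (14*344/(-656 + 344))/(50*475 + (-1*11)*(16 - 1*11)) = (14*344/(-312))/(23750 - 11*(16 - 11)) = (14*344*(-1/312))/(23750 - 11*5) = -602/(39*(23750 - 55)) = -602/39/23695 = -602/39*1/23695 = -86/132015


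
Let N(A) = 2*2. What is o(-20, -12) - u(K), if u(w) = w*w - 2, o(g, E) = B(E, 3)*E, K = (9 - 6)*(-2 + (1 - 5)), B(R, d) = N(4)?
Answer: -370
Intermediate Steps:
N(A) = 4
B(R, d) = 4
K = -18 (K = 3*(-2 - 4) = 3*(-6) = -18)
o(g, E) = 4*E
u(w) = -2 + w**2 (u(w) = w**2 - 2 = -2 + w**2)
o(-20, -12) - u(K) = 4*(-12) - (-2 + (-18)**2) = -48 - (-2 + 324) = -48 - 1*322 = -48 - 322 = -370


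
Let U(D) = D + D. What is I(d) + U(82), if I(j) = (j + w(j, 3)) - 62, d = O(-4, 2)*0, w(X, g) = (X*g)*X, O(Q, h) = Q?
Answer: 102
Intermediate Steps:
U(D) = 2*D
w(X, g) = g*X²
d = 0 (d = -4*0 = 0)
I(j) = -62 + j + 3*j² (I(j) = (j + 3*j²) - 62 = -62 + j + 3*j²)
I(d) + U(82) = (-62 + 0 + 3*0²) + 2*82 = (-62 + 0 + 3*0) + 164 = (-62 + 0 + 0) + 164 = -62 + 164 = 102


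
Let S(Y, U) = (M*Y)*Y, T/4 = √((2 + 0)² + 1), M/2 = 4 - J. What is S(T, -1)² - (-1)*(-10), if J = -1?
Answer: 639990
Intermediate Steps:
M = 10 (M = 2*(4 - 1*(-1)) = 2*(4 + 1) = 2*5 = 10)
T = 4*√5 (T = 4*√((2 + 0)² + 1) = 4*√(2² + 1) = 4*√(4 + 1) = 4*√5 ≈ 8.9443)
S(Y, U) = 10*Y² (S(Y, U) = (10*Y)*Y = 10*Y²)
S(T, -1)² - (-1)*(-10) = (10*(4*√5)²)² - (-1)*(-10) = (10*80)² - 1*10 = 800² - 10 = 640000 - 10 = 639990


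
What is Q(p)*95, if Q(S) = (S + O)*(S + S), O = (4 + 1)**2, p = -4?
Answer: -15960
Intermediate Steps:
O = 25 (O = 5**2 = 25)
Q(S) = 2*S*(25 + S) (Q(S) = (S + 25)*(S + S) = (25 + S)*(2*S) = 2*S*(25 + S))
Q(p)*95 = (2*(-4)*(25 - 4))*95 = (2*(-4)*21)*95 = -168*95 = -15960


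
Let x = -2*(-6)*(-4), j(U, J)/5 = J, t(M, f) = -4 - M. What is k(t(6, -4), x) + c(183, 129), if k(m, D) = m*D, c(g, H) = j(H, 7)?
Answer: 515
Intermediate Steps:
j(U, J) = 5*J
c(g, H) = 35 (c(g, H) = 5*7 = 35)
x = -48 (x = 12*(-4) = -48)
k(m, D) = D*m
k(t(6, -4), x) + c(183, 129) = -48*(-4 - 1*6) + 35 = -48*(-4 - 6) + 35 = -48*(-10) + 35 = 480 + 35 = 515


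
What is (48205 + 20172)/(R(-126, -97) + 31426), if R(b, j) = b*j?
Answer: 68377/43648 ≈ 1.5666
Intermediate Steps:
(48205 + 20172)/(R(-126, -97) + 31426) = (48205 + 20172)/(-126*(-97) + 31426) = 68377/(12222 + 31426) = 68377/43648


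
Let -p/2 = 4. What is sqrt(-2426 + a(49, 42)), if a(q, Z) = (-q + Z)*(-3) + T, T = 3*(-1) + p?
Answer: 4*I*sqrt(151) ≈ 49.153*I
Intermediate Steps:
p = -8 (p = -2*4 = -8)
T = -11 (T = 3*(-1) - 8 = -3 - 8 = -11)
a(q, Z) = -11 - 3*Z + 3*q (a(q, Z) = (-q + Z)*(-3) - 11 = (Z - q)*(-3) - 11 = (-3*Z + 3*q) - 11 = -11 - 3*Z + 3*q)
sqrt(-2426 + a(49, 42)) = sqrt(-2426 + (-11 - 3*42 + 3*49)) = sqrt(-2426 + (-11 - 126 + 147)) = sqrt(-2426 + 10) = sqrt(-2416) = 4*I*sqrt(151)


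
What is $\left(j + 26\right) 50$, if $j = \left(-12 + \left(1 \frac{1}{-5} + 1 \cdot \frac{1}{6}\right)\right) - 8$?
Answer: $\frac{895}{3} \approx 298.33$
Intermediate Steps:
$j = - \frac{601}{30}$ ($j = \left(-12 + \left(1 \left(- \frac{1}{5}\right) + 1 \cdot \frac{1}{6}\right)\right) - 8 = \left(-12 + \left(- \frac{1}{5} + \frac{1}{6}\right)\right) - 8 = \left(-12 - \frac{1}{30}\right) - 8 = - \frac{361}{30} - 8 = - \frac{601}{30} \approx -20.033$)
$\left(j + 26\right) 50 = \left(- \frac{601}{30} + 26\right) 50 = \frac{179}{30} \cdot 50 = \frac{895}{3}$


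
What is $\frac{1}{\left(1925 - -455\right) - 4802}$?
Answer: $- \frac{1}{2422} \approx -0.00041288$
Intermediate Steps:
$\frac{1}{\left(1925 - -455\right) - 4802} = \frac{1}{\left(1925 + 455\right) - 4802} = \frac{1}{2380 - 4802} = \frac{1}{-2422} = - \frac{1}{2422}$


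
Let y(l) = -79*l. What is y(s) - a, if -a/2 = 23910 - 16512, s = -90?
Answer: 21906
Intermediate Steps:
a = -14796 (a = -2*(23910 - 16512) = -2*7398 = -14796)
y(s) - a = -79*(-90) - 1*(-14796) = 7110 + 14796 = 21906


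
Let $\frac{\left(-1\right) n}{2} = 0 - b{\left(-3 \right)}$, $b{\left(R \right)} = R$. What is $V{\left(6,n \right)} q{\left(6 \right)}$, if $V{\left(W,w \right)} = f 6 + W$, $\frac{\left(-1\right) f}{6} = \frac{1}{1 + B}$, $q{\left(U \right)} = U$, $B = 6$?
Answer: $\frac{36}{7} \approx 5.1429$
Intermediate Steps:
$n = -6$ ($n = - 2 \left(0 - -3\right) = - 2 \left(0 + 3\right) = \left(-2\right) 3 = -6$)
$f = - \frac{6}{7}$ ($f = - \frac{6}{1 + 6} = - \frac{6}{7} \approx -0.85714$)
$V{\left(W,w \right)} = - \frac{36}{7} + W$ ($V{\left(W,w \right)} = \left(- \frac{6}{7}\right) 6 + W = - \frac{36}{7} + W$)
$V{\left(6,n \right)} q{\left(6 \right)} = \left(- \frac{36}{7} + 6\right) 6 = \frac{6}{7} \cdot 6 = \frac{36}{7}$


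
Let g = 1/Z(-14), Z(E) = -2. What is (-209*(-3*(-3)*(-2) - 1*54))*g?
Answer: -7524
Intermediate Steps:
g = -½ (g = 1/(-2) = -½ ≈ -0.50000)
(-209*(-3*(-3)*(-2) - 1*54))*g = -209*(-3*(-3)*(-2) - 1*54)*(-½) = -209*(9*(-2) - 54)*(-½) = -209*(-18 - 54)*(-½) = -209*(-72)*(-½) = 15048*(-½) = -7524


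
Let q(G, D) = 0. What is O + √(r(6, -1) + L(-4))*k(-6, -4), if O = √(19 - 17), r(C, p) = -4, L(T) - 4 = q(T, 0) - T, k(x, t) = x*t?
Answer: 48 + √2 ≈ 49.414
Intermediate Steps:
k(x, t) = t*x
L(T) = 4 - T (L(T) = 4 + (0 - T) = 4 - T)
O = √2 ≈ 1.4142
O + √(r(6, -1) + L(-4))*k(-6, -4) = √2 + √(-4 + (4 - 1*(-4)))*(-4*(-6)) = √2 + √(-4 + (4 + 4))*24 = √2 + √(-4 + 8)*24 = √2 + √4*24 = √2 + 2*24 = √2 + 48 = 48 + √2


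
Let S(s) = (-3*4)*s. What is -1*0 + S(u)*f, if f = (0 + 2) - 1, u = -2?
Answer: 24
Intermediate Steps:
f = 1 (f = 2 - 1 = 1)
S(s) = -12*s
-1*0 + S(u)*f = -1*0 - 12*(-2)*1 = 0 + 24*1 = 0 + 24 = 24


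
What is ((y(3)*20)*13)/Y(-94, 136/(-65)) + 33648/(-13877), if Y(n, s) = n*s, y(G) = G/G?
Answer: -48908683/44350892 ≈ -1.1028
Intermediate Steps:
y(G) = 1
((y(3)*20)*13)/Y(-94, 136/(-65)) + 33648/(-13877) = ((1*20)*13)/((-12784/(-65))) + 33648/(-13877) = (20*13)/((-12784*(-1)/65)) + 33648*(-1/13877) = 260/((-94*(-136/65))) - 33648/13877 = 260/(12784/65) - 33648/13877 = 260*(65/12784) - 33648/13877 = 4225/3196 - 33648/13877 = -48908683/44350892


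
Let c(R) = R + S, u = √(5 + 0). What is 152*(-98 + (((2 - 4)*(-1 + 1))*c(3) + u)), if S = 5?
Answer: -14896 + 152*√5 ≈ -14556.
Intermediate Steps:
u = √5 ≈ 2.2361
c(R) = 5 + R (c(R) = R + 5 = 5 + R)
152*(-98 + (((2 - 4)*(-1 + 1))*c(3) + u)) = 152*(-98 + (((2 - 4)*(-1 + 1))*(5 + 3) + √5)) = 152*(-98 + (-2*0*8 + √5)) = 152*(-98 + (0*8 + √5)) = 152*(-98 + (0 + √5)) = 152*(-98 + √5) = -14896 + 152*√5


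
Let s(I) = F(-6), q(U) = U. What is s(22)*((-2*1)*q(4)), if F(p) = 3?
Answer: -24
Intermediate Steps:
s(I) = 3
s(22)*((-2*1)*q(4)) = 3*(-2*1*4) = 3*(-2*4) = 3*(-8) = -24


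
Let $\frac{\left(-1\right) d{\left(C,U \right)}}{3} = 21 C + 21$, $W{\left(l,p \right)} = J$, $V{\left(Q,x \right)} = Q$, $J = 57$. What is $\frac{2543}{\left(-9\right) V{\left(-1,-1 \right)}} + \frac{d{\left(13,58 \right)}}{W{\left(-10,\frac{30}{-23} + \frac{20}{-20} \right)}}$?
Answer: $\frac{45671}{171} \approx 267.08$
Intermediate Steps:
$W{\left(l,p \right)} = 57$
$d{\left(C,U \right)} = -63 - 63 C$ ($d{\left(C,U \right)} = - 3 \left(21 C + 21\right) = - 3 \left(21 + 21 C\right) = -63 - 63 C$)
$\frac{2543}{\left(-9\right) V{\left(-1,-1 \right)}} + \frac{d{\left(13,58 \right)}}{W{\left(-10,\frac{30}{-23} + \frac{20}{-20} \right)}} = \frac{2543}{\left(-9\right) \left(-1\right)} + \frac{-63 - 819}{57} = \frac{2543}{9} + \left(-63 - 819\right) \frac{1}{57} = 2543 \cdot \frac{1}{9} - \frac{294}{19} = \frac{2543}{9} - \frac{294}{19} = \frac{45671}{171}$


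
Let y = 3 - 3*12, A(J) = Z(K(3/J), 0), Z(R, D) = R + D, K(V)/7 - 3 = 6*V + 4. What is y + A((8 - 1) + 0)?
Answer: 34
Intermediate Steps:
K(V) = 49 + 42*V (K(V) = 21 + 7*(6*V + 4) = 21 + 7*(4 + 6*V) = 21 + (28 + 42*V) = 49 + 42*V)
Z(R, D) = D + R
A(J) = 49 + 126/J (A(J) = 0 + (49 + 42*(3/J)) = 0 + (49 + 126/J) = 49 + 126/J)
y = -33 (y = 3 - 36 = -33)
y + A((8 - 1) + 0) = -33 + (49 + 126/((8 - 1) + 0)) = -33 + (49 + 126/(7 + 0)) = -33 + (49 + 126/7) = -33 + (49 + 126*(⅐)) = -33 + (49 + 18) = -33 + 67 = 34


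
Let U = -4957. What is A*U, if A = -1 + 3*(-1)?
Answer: 19828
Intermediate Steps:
A = -4 (A = -1 - 3 = -4)
A*U = -4*(-4957) = 19828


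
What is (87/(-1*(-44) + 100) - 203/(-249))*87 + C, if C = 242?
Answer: 485371/1328 ≈ 365.49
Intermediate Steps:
(87/(-1*(-44) + 100) - 203/(-249))*87 + C = (87/(-1*(-44) + 100) - 203/(-249))*87 + 242 = (87/(44 + 100) - 203*(-1/249))*87 + 242 = (87/144 + 203/249)*87 + 242 = (87*(1/144) + 203/249)*87 + 242 = (29/48 + 203/249)*87 + 242 = (1885/1328)*87 + 242 = 163995/1328 + 242 = 485371/1328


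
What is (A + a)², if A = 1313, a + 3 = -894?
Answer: 173056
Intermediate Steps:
a = -897 (a = -3 - 894 = -897)
(A + a)² = (1313 - 897)² = 416² = 173056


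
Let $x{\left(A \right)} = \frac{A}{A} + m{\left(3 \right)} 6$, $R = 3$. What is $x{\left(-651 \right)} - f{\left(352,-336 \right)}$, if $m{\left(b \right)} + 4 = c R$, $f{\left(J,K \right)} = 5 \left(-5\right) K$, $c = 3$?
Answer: $-8369$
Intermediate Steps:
$f{\left(J,K \right)} = - 25 K$
$m{\left(b \right)} = 5$ ($m{\left(b \right)} = -4 + 3 \cdot 3 = -4 + 9 = 5$)
$x{\left(A \right)} = 31$ ($x{\left(A \right)} = \frac{A}{A} + 5 \cdot 6 = 1 + 30 = 31$)
$x{\left(-651 \right)} - f{\left(352,-336 \right)} = 31 - \left(-25\right) \left(-336\right) = 31 - 8400 = -8369$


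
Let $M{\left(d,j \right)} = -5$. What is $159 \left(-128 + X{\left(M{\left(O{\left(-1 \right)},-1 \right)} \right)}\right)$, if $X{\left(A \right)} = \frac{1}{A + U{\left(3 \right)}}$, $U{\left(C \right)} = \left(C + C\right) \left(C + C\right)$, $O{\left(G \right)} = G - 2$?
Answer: $- \frac{630753}{31} \approx -20347.0$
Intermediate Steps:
$O{\left(G \right)} = -2 + G$
$U{\left(C \right)} = 4 C^{2}$ ($U{\left(C \right)} = 2 C 2 C = 4 C^{2}$)
$X{\left(A \right)} = \frac{1}{36 + A}$ ($X{\left(A \right)} = \frac{1}{A + 4 \cdot 3^{2}} = \frac{1}{A + 4 \cdot 9} = \frac{1}{A + 36} = \frac{1}{36 + A}$)
$159 \left(-128 + X{\left(M{\left(O{\left(-1 \right)},-1 \right)} \right)}\right) = 159 \left(-128 + \frac{1}{36 - 5}\right) = 159 \left(-128 + \frac{1}{31}\right) = 159 \left(- \frac{3967}{31}\right) = - \frac{630753}{31}$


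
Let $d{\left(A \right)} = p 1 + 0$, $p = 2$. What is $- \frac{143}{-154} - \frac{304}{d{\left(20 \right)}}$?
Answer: $- \frac{2115}{14} \approx -151.07$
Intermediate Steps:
$d{\left(A \right)} = 2$ ($d{\left(A \right)} = 2 \cdot 1 + 0 = 2 + 0 = 2$)
$- \frac{143}{-154} - \frac{304}{d{\left(20 \right)}} = - \frac{143}{-154} - \frac{304}{2} = \left(-143\right) \left(- \frac{1}{154}\right) - 152 = \frac{13}{14} - 152 = - \frac{2115}{14}$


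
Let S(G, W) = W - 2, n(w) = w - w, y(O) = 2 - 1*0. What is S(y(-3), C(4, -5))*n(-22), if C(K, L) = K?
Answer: 0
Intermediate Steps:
y(O) = 2 (y(O) = 2 + 0 = 2)
n(w) = 0
S(G, W) = -2 + W
S(y(-3), C(4, -5))*n(-22) = (-2 + 4)*0 = 2*0 = 0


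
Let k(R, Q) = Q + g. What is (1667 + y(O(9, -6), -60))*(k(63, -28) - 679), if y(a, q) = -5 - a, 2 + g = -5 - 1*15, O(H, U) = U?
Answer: -1215972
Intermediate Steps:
g = -22 (g = -2 + (-5 - 1*15) = -2 + (-5 - 15) = -2 - 20 = -22)
k(R, Q) = -22 + Q (k(R, Q) = Q - 22 = -22 + Q)
(1667 + y(O(9, -6), -60))*(k(63, -28) - 679) = (1667 + (-5 - 1*(-6)))*((-22 - 28) - 679) = (1667 + (-5 + 6))*(-50 - 679) = (1667 + 1)*(-729) = 1668*(-729) = -1215972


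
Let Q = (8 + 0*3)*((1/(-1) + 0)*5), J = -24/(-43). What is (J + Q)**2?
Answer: 2876416/1849 ≈ 1555.7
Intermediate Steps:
J = 24/43 (J = -24*(-1/43) = 24/43 ≈ 0.55814)
Q = -40 (Q = (8 + 0)*((1*(-1) + 0)*5) = 8*((-1 + 0)*5) = 8*(-1*5) = 8*(-5) = -40)
(J + Q)**2 = (24/43 - 40)**2 = (-1696/43)**2 = 2876416/1849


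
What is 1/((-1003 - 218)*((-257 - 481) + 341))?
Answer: 1/484737 ≈ 2.0630e-6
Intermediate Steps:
1/((-1003 - 218)*((-257 - 481) + 341)) = 1/(-1221*(-738 + 341)) = 1/(-1221*(-397)) = 1/484737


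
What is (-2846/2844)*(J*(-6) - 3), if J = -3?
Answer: -7115/474 ≈ -15.011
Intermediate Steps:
(-2846/2844)*(J*(-6) - 3) = (-2846/2844)*(-3*(-6) - 3) = (-2846*1/2844)*(18 - 3) = -1423/1422*15 = -7115/474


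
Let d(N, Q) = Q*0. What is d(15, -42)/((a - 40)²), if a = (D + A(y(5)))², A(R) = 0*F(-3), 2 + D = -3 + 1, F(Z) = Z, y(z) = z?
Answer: 0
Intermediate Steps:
D = -4 (D = -2 + (-3 + 1) = -2 - 2 = -4)
d(N, Q) = 0
A(R) = 0 (A(R) = 0*(-3) = 0)
a = 16 (a = (-4 + 0)² = (-4)² = 16)
d(15, -42)/((a - 40)²) = 0/((16 - 40)²) = 0/((-24)²) = 0/576 = 0*(1/576) = 0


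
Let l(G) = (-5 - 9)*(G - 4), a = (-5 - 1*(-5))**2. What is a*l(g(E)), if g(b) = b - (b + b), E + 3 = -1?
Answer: 0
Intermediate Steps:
E = -4 (E = -3 - 1 = -4)
g(b) = -b (g(b) = b - 2*b = -b)
a = 0 (a = (-5 + 5)**2 = 0**2 = 0)
l(G) = 56 - 14*G (l(G) = -14*(-4 + G) = 56 - 14*G)
a*l(g(E)) = 0*(56 - (-14)*(-4)) = 0*(56 - 14*4) = 0*(56 - 56) = 0*0 = 0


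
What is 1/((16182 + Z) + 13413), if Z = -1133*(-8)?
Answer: 1/38659 ≈ 2.5867e-5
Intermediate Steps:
Z = 9064
1/((16182 + Z) + 13413) = 1/((16182 + 9064) + 13413) = 1/(25246 + 13413) = 1/38659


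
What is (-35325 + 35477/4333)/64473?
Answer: -153027748/279361509 ≈ -0.54778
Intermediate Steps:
(-35325 + 35477/4333)/64473 = (-35325 + 35477*(1/4333))*(1/64473) = (-35325 + 35477/4333)*(1/64473) = -153027748/4333*1/64473 = -153027748/279361509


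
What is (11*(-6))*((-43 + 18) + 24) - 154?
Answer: -88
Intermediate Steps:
(11*(-6))*((-43 + 18) + 24) - 154 = -66*(-25 + 24) - 154 = -66*(-1) - 154 = 66 - 154 = -88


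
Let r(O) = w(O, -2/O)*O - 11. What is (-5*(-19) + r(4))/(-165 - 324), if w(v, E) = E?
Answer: -82/489 ≈ -0.16769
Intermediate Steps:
r(O) = -13 (r(O) = (-2/O)*O - 11 = -2 - 11 = -13)
(-5*(-19) + r(4))/(-165 - 324) = (-5*(-19) - 13)/(-165 - 324) = (95 - 13)/(-489) = 82*(-1/489) = -82/489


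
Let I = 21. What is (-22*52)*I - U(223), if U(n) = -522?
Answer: -23502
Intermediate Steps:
(-22*52)*I - U(223) = -22*52*21 - 1*(-522) = -1144*21 + 522 = -24024 + 522 = -23502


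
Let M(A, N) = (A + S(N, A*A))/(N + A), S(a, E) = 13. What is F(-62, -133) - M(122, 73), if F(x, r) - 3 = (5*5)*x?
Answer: -20120/13 ≈ -1547.7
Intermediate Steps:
F(x, r) = 3 + 25*x (F(x, r) = 3 + (5*5)*x = 3 + 25*x)
M(A, N) = (13 + A)/(A + N) (M(A, N) = (A + 13)/(N + A) = (13 + A)/(A + N))
F(-62, -133) - M(122, 73) = (3 + 25*(-62)) - (13 + 122)/(122 + 73) = (3 - 1550) - 135/195 = -1547 - 135/195 = -1547 - 1*9/13 = -1547 - 9/13 = -20120/13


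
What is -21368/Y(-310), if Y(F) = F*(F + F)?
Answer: -2671/24025 ≈ -0.11118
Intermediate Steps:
Y(F) = 2*F**2 (Y(F) = F*(2*F) = 2*F**2)
-21368/Y(-310) = -21368/(2*(-310)**2) = -21368/(2*96100) = -21368/192200 = -21368*1/192200 = -2671/24025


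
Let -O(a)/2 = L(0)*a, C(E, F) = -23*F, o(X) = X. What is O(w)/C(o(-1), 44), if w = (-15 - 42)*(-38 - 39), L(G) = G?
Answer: 0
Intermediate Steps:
w = 4389 (w = -57*(-77) = 4389)
O(a) = 0 (O(a) = -0*a = -2*0 = 0)
O(w)/C(o(-1), 44) = 0/((-23*44)) = 0/(-1012) = 0*(-1/1012) = 0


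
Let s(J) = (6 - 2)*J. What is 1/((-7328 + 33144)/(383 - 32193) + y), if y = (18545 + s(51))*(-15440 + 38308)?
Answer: 15905/6819302646552 ≈ 2.3323e-9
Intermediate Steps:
s(J) = 4*J
y = 428752132 (y = (18545 + 4*51)*(-15440 + 38308) = (18545 + 204)*22868 = 18749*22868 = 428752132)
1/((-7328 + 33144)/(383 - 32193) + y) = 1/((-7328 + 33144)/(383 - 32193) + 428752132) = 1/(25816/(-31810) + 428752132) = 1/(25816*(-1/31810) + 428752132) = 1/(-12908/15905 + 428752132) = 1/(6819302646552/15905) = 15905/6819302646552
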